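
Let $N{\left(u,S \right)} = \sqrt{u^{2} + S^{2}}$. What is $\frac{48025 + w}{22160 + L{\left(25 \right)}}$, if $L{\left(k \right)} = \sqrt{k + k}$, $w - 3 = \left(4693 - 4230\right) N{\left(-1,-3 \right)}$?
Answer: $\frac{106430048}{49106555} - \frac{24014 \sqrt{2}}{49106555} - \frac{463 \sqrt{5}}{49106555} + \frac{1026008 \sqrt{10}}{49106555} \approx 2.2327$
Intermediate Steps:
$N{\left(u,S \right)} = \sqrt{S^{2} + u^{2}}$
$w = 3 + 463 \sqrt{10}$ ($w = 3 + \left(4693 - 4230\right) \sqrt{\left(-3\right)^{2} + \left(-1\right)^{2}} = 3 + 463 \sqrt{9 + 1} = 3 + 463 \sqrt{10} \approx 1467.1$)
$L{\left(k \right)} = \sqrt{2} \sqrt{k}$ ($L{\left(k \right)} = \sqrt{2 k} = \sqrt{2} \sqrt{k}$)
$\frac{48025 + w}{22160 + L{\left(25 \right)}} = \frac{48025 + \left(3 + 463 \sqrt{10}\right)}{22160 + \sqrt{2} \sqrt{25}} = \frac{48028 + 463 \sqrt{10}}{22160 + \sqrt{2} \cdot 5} = \frac{48028 + 463 \sqrt{10}}{22160 + 5 \sqrt{2}}$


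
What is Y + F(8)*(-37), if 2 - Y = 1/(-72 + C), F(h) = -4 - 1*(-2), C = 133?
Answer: 4635/61 ≈ 75.984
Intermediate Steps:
F(h) = -2 (F(h) = -4 + 2 = -2)
Y = 121/61 (Y = 2 - 1/(-72 + 133) = 2 - 1/61 = 121/61 ≈ 1.9836)
Y + F(8)*(-37) = 121/61 - 2*(-37) = 121/61 + 74 = 4635/61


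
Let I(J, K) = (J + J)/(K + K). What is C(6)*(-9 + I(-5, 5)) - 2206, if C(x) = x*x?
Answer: -2566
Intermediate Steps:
C(x) = x²
I(J, K) = J/K (I(J, K) = (2*J)/((2*K)) = (2*J)*(1/(2*K)) = J/K)
C(6)*(-9 + I(-5, 5)) - 2206 = 6²*(-9 - 5/5) - 2206 = 36*(-9 - 5*⅕) - 2206 = 36*(-9 - 1) - 2206 = 36*(-10) - 2206 = -360 - 2206 = -2566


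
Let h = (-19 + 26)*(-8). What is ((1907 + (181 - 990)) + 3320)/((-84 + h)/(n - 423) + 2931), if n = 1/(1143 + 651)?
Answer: 3352647898/2224472751 ≈ 1.5072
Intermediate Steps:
h = -56 (h = 7*(-8) = -56)
n = 1/1794 ≈ 0.00055741
((1907 + (181 - 990)) + 3320)/((-84 + h)/(n - 423) + 2931) = ((1907 + (181 - 990)) + 3320)/((-84 - 56)/(1/1794 - 423) + 2931) = ((1907 - 809) + 3320)/(-140/(-758861/1794) + 2931) = (1098 + 3320)/(-140*(-1794/758861) + 2931) = 4418/(251160/758861 + 2931) = 4418/(2224472751/758861) = 4418*(758861/2224472751) = 3352647898/2224472751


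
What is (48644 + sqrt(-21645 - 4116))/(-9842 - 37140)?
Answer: -24322/23491 - I*sqrt(25761)/46982 ≈ -1.0354 - 0.0034163*I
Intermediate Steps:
(48644 + sqrt(-21645 - 4116))/(-9842 - 37140) = (48644 + sqrt(-25761))/(-46982) = (48644 + I*sqrt(25761))*(-1/46982) = -24322/23491 - I*sqrt(25761)/46982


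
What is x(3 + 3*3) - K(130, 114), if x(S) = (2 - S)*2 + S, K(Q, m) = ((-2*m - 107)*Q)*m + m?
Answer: 4964578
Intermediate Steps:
K(Q, m) = m + Q*m*(-107 - 2*m) (K(Q, m) = ((-107 - 2*m)*Q)*m + m = (Q*(-107 - 2*m))*m + m = Q*m*(-107 - 2*m) + m = m + Q*m*(-107 - 2*m))
x(S) = 4 - S (x(S) = (4 - 2*S) + S = 4 - S)
x(3 + 3*3) - K(130, 114) = (4 - (3 + 3*3)) - 114*(1 - 107*130 - 2*130*114) = (4 - (3 + 9)) - 114*(1 - 13910 - 29640) = (4 - 1*12) - 114*(-43549) = (4 - 12) - 1*(-4964586) = -8 + 4964586 = 4964578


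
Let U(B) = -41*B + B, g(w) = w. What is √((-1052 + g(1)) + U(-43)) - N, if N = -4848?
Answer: 4848 + √669 ≈ 4873.9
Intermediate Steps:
U(B) = -40*B
√((-1052 + g(1)) + U(-43)) - N = √((-1052 + 1) - 40*(-43)) - 1*(-4848) = √(-1051 + 1720) + 4848 = √669 + 4848 = 4848 + √669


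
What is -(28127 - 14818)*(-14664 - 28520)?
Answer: 574735856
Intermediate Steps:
-(28127 - 14818)*(-14664 - 28520) = -13309*(-43184) = -1*(-574735856) = 574735856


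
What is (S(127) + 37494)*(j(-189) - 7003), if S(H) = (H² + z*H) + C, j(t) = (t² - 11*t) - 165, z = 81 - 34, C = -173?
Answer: 1820122808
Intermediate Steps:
z = 47
j(t) = -165 + t² - 11*t
S(H) = -173 + H² + 47*H (S(H) = (H² + 47*H) - 173 = -173 + H² + 47*H)
(S(127) + 37494)*(j(-189) - 7003) = ((-173 + 127² + 47*127) + 37494)*((-165 + (-189)² - 11*(-189)) - 7003) = ((-173 + 16129 + 5969) + 37494)*((-165 + 35721 + 2079) - 7003) = (21925 + 37494)*(37635 - 7003) = 59419*30632 = 1820122808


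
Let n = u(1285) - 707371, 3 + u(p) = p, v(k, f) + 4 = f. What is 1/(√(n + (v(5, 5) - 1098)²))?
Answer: √124330/248660 ≈ 0.0014180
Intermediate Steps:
v(k, f) = -4 + f
u(p) = -3 + p
n = -706089 (n = (-3 + 1285) - 707371 = 1282 - 707371 = -706089)
1/(√(n + (v(5, 5) - 1098)²)) = 1/(√(-706089 + ((-4 + 5) - 1098)²)) = 1/(√(-706089 + (1 - 1098)²)) = 1/(√(-706089 + (-1097)²)) = 1/(√(-706089 + 1203409)) = 1/(√497320) = 1/(2*√124330) = √124330/248660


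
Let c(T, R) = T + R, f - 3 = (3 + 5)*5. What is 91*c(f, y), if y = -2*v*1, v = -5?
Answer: 4823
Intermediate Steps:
f = 43 (f = 3 + (3 + 5)*5 = 3 + 8*5 = 3 + 40 = 43)
y = 10 (y = -2*(-5)*1 = 10*1 = 10)
c(T, R) = R + T
91*c(f, y) = 91*(10 + 43) = 91*53 = 4823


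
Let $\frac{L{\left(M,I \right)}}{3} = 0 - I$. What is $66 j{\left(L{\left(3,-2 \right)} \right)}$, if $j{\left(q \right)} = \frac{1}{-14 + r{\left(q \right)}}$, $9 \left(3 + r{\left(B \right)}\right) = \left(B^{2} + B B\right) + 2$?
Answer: $- \frac{594}{79} \approx -7.519$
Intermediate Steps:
$L{\left(M,I \right)} = - 3 I$ ($L{\left(M,I \right)} = 3 \left(0 - I\right) = 3 \left(- I\right) = - 3 I$)
$r{\left(B \right)} = - \frac{25}{9} + \frac{2 B^{2}}{9}$ ($r{\left(B \right)} = -3 + \frac{\left(B^{2} + B B\right) + 2}{9} = -3 + \frac{\left(B^{2} + B^{2}\right) + 2}{9} = -3 + \frac{2 B^{2} + 2}{9} = -3 + \frac{2 + 2 B^{2}}{9} = -3 + \left(\frac{2}{9} + \frac{2 B^{2}}{9}\right) = - \frac{25}{9} + \frac{2 B^{2}}{9}$)
$j{\left(q \right)} = \frac{1}{- \frac{151}{9} + \frac{2 q^{2}}{9}}$ ($j{\left(q \right)} = \frac{1}{-14 + \left(- \frac{25}{9} + \frac{2 q^{2}}{9}\right)} = \frac{1}{- \frac{151}{9} + \frac{2 q^{2}}{9}}$)
$66 j{\left(L{\left(3,-2 \right)} \right)} = 66 \frac{9}{-151 + 2 \left(\left(-3\right) \left(-2\right)\right)^{2}} = 66 \frac{9}{-151 + 2 \cdot 6^{2}} = 66 \frac{9}{-151 + 2 \cdot 36} = 66 \frac{9}{-151 + 72} = 66 \frac{9}{-79} = 66 \cdot 9 \left(- \frac{1}{79}\right) = 66 \left(- \frac{9}{79}\right) = - \frac{594}{79}$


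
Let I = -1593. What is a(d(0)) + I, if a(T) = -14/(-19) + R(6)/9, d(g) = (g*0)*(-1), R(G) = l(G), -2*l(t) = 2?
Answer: -272296/171 ≈ -1592.4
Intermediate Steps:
l(t) = -1 (l(t) = -½*2 = -1)
R(G) = -1
d(g) = 0 (d(g) = 0*(-1) = 0)
a(T) = 107/171 (a(T) = -14/(-19) - 1/9 = -14*(-1/19) - 1*⅑ = 14/19 - ⅑ = 107/171)
a(d(0)) + I = 107/171 - 1593 = -272296/171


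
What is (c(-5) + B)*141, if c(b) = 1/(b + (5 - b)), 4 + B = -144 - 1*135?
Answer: -199374/5 ≈ -39875.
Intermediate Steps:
B = -283 (B = -4 + (-144 - 1*135) = -4 + (-144 - 135) = -4 - 279 = -283)
c(b) = 1/5
(c(-5) + B)*141 = (1/5 - 283)*141 = -1414/5*141 = -199374/5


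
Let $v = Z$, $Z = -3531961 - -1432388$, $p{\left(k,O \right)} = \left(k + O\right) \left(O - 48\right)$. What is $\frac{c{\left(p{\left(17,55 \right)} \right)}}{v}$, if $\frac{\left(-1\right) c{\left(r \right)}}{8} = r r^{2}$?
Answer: $\frac{146313216}{299939} \approx 487.81$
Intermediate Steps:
$p{\left(k,O \right)} = \left(-48 + O\right) \left(O + k\right)$ ($p{\left(k,O \right)} = \left(O + k\right) \left(-48 + O\right) = \left(-48 + O\right) \left(O + k\right)$)
$c{\left(r \right)} = - 8 r^{3}$ ($c{\left(r \right)} = - 8 r r^{2} = - 8 r^{3}$)
$Z = -2099573$ ($Z = -3531961 + 1432388 = -2099573$)
$v = -2099573$
$\frac{c{\left(p{\left(17,55 \right)} \right)}}{v} = \frac{\left(-8\right) \left(55^{2} - 2640 - 816 + 55 \cdot 17\right)^{3}}{-2099573} = - 8 \left(3025 - 2640 - 816 + 935\right)^{3} \left(- \frac{1}{2099573}\right) = - 8 \cdot 504^{3} \left(- \frac{1}{2099573}\right) = \left(-8\right) 128024064 \left(- \frac{1}{2099573}\right) = \left(-1024192512\right) \left(- \frac{1}{2099573}\right) = \frac{146313216}{299939}$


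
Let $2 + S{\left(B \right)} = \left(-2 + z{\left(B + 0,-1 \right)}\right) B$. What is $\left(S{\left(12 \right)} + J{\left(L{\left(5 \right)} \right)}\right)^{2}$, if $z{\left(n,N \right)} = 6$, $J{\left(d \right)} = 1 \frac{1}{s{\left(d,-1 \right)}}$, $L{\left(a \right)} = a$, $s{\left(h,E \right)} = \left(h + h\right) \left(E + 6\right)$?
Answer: $\frac{5294601}{2500} \approx 2117.8$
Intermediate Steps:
$s{\left(h,E \right)} = 2 h \left(6 + E\right)$
$J{\left(d \right)} = \frac{1}{10 d}$ ($J{\left(d \right)} = 1 \frac{1}{2 d \left(6 - 1\right)} = 1 \frac{1}{2 d 5} = 1 \frac{1}{10 d} = \frac{1}{10 d}$)
$S{\left(B \right)} = -2 + 4 B$ ($S{\left(B \right)} = -2 + \left(-2 + 6\right) B = -2 + 4 B$)
$\left(S{\left(12 \right)} + J{\left(L{\left(5 \right)} \right)}\right)^{2} = \left(\left(-2 + 4 \cdot 12\right) + \frac{1}{10 \cdot 5}\right)^{2} = \left(\left(-2 + 48\right) + \frac{1}{10} \cdot \frac{1}{5}\right)^{2} = \left(46 + \frac{1}{50}\right)^{2} = \left(\frac{2301}{50}\right)^{2} = \frac{5294601}{2500}$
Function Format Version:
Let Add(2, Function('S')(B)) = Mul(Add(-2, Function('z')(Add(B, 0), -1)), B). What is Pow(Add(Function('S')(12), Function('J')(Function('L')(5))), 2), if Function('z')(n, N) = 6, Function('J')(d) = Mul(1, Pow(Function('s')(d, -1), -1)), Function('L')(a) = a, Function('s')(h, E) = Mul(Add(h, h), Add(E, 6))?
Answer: Rational(5294601, 2500) ≈ 2117.8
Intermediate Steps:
Function('s')(h, E) = Mul(2, h, Add(6, E)) (Function('s')(h, E) = Mul(Mul(2, h), Add(6, E)) = Mul(2, h, Add(6, E)))
Function('J')(d) = Mul(Rational(1, 10), Pow(d, -1)) (Function('J')(d) = Mul(1, Pow(Mul(2, d, Add(6, -1)), -1)) = Mul(1, Pow(Mul(2, d, 5), -1)) = Mul(1, Pow(Mul(10, d), -1)) = Mul(1, Mul(Rational(1, 10), Pow(d, -1))) = Mul(Rational(1, 10), Pow(d, -1)))
Function('S')(B) = Add(-2, Mul(4, B)) (Function('S')(B) = Add(-2, Mul(Add(-2, 6), B)) = Add(-2, Mul(4, B)))
Pow(Add(Function('S')(12), Function('J')(Function('L')(5))), 2) = Pow(Add(Add(-2, Mul(4, 12)), Mul(Rational(1, 10), Pow(5, -1))), 2) = Pow(Add(Add(-2, 48), Mul(Rational(1, 10), Rational(1, 5))), 2) = Pow(Add(46, Rational(1, 50)), 2) = Pow(Rational(2301, 50), 2) = Rational(5294601, 2500)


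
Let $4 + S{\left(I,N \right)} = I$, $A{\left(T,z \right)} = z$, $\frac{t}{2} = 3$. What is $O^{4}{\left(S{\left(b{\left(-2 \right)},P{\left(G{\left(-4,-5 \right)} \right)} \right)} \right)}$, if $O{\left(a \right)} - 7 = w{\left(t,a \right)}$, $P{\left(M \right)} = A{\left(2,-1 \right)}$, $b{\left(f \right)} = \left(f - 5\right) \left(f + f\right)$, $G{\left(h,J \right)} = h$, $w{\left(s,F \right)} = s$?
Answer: $28561$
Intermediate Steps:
$t = 6$ ($t = 2 \cdot 3 = 6$)
$b{\left(f \right)} = 2 f \left(-5 + f\right)$ ($b{\left(f \right)} = \left(-5 + f\right) 2 f = 2 f \left(-5 + f\right)$)
$P{\left(M \right)} = -1$
$S{\left(I,N \right)} = -4 + I$
$O{\left(a \right)} = 13$ ($O{\left(a \right)} = 7 + 6 = 13$)
$O^{4}{\left(S{\left(b{\left(-2 \right)},P{\left(G{\left(-4,-5 \right)} \right)} \right)} \right)} = 13^{4} = 28561$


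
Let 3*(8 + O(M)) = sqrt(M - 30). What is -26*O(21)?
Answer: 208 - 26*I ≈ 208.0 - 26.0*I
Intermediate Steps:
O(M) = -8 + sqrt(-30 + M)/3 (O(M) = -8 + sqrt(M - 30)/3 = -8 + sqrt(-30 + M)/3)
-26*O(21) = -26*(-8 + sqrt(-30 + 21)/3) = -26*(-8 + sqrt(-9)/3) = -26*(-8 + (3*I)/3) = -26*(-8 + I) = 208 - 26*I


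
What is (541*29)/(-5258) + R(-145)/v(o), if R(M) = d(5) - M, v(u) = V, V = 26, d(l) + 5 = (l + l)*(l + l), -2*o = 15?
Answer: 427003/68354 ≈ 6.2469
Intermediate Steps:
o = -15/2 (o = -½*15 = -15/2 ≈ -7.5000)
d(l) = -5 + 4*l² (d(l) = -5 + (l + l)*(l + l) = -5 + (2*l)*(2*l) = -5 + 4*l²)
v(u) = 26
R(M) = 95 - M (R(M) = (-5 + 4*5²) - M = (-5 + 4*25) - M = (-5 + 100) - M = 95 - M)
(541*29)/(-5258) + R(-145)/v(o) = (541*29)/(-5258) + (95 - 1*(-145))/26 = 15689*(-1/5258) + (95 + 145)*(1/26) = -15689/5258 + 240*(1/26) = -15689/5258 + 120/13 = 427003/68354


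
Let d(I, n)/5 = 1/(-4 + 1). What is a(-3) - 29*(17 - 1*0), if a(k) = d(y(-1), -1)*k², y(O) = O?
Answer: -508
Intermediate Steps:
d(I, n) = -5/3 (d(I, n) = 5/(-4 + 1) = 5/(-3) = 5*(-⅓) = -5/3)
a(k) = -5*k²/3
a(-3) - 29*(17 - 1*0) = -5/3*(-3)² - 29*(17 - 1*0) = -5/3*9 - 29*(17 + 0) = -15 - 29*17 = -15 - 493 = -508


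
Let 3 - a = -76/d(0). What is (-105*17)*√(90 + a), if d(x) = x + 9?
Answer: -595*√913 ≈ -17978.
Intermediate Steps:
d(x) = 9 + x
a = 103/9 (a = 3 - (-76)/(9 + 0) = 3 - (-76)/9 = 3 - 1*(-76/9) = 3 + 76/9 = 103/9 ≈ 11.444)
(-105*17)*√(90 + a) = (-105*17)*√(90 + 103/9) = -595*√913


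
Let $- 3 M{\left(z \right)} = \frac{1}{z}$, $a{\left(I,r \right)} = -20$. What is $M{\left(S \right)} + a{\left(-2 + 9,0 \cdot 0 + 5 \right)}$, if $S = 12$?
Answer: $- \frac{721}{36} \approx -20.028$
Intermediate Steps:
$M{\left(z \right)} = - \frac{1}{3 z}$
$M{\left(S \right)} + a{\left(-2 + 9,0 \cdot 0 + 5 \right)} = - \frac{1}{3 \cdot 12} - 20 = \left(- \frac{1}{3}\right) \frac{1}{12} - 20 = - \frac{1}{36} - 20 = - \frac{721}{36}$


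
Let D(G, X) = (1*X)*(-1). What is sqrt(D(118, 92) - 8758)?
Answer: 5*I*sqrt(354) ≈ 94.074*I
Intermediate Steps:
D(G, X) = -X (D(G, X) = X*(-1) = -X)
sqrt(D(118, 92) - 8758) = sqrt(-1*92 - 8758) = sqrt(-92 - 8758) = sqrt(-8850) = 5*I*sqrt(354)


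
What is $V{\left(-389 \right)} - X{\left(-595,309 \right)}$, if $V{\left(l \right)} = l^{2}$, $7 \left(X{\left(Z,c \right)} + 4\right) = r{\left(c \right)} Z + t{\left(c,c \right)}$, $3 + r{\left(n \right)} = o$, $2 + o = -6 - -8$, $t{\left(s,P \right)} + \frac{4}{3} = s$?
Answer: $\frac{3171547}{21} \approx 1.5103 \cdot 10^{5}$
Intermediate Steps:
$t{\left(s,P \right)} = - \frac{4}{3} + s$
$o = 0$ ($o = -2 - -2 = -2 + \left(-6 + 8\right) = -2 + 2 = 0$)
$r{\left(n \right)} = -3$ ($r{\left(n \right)} = -3 + 0 = -3$)
$X{\left(Z,c \right)} = - \frac{88}{21} - \frac{3 Z}{7} + \frac{c}{7}$ ($X{\left(Z,c \right)} = -4 + \frac{- 3 Z + \left(- \frac{4}{3} + c\right)}{7} = -4 + \frac{- \frac{4}{3} + c - 3 Z}{7} = -4 - \left(\frac{4}{21} - \frac{c}{7} + \frac{3 Z}{7}\right) = - \frac{88}{21} - \frac{3 Z}{7} + \frac{c}{7}$)
$V{\left(-389 \right)} - X{\left(-595,309 \right)} = \left(-389\right)^{2} - \left(- \frac{88}{21} - -255 + \frac{1}{7} \cdot 309\right) = 151321 - \left(- \frac{88}{21} + 255 + \frac{309}{7}\right) = 151321 - \frac{6194}{21} = \frac{3171547}{21}$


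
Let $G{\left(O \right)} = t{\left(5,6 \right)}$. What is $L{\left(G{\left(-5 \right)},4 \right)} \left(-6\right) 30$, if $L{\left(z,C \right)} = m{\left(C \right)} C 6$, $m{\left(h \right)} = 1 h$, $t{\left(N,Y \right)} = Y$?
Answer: $-17280$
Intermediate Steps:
$G{\left(O \right)} = 6$
$m{\left(h \right)} = h$
$L{\left(z,C \right)} = 6 C^{2}$ ($L{\left(z,C \right)} = C C 6 = C^{2} \cdot 6 = 6 C^{2}$)
$L{\left(G{\left(-5 \right)},4 \right)} \left(-6\right) 30 = 6 \cdot 4^{2} \left(-6\right) 30 = 6 \cdot 16 \left(-6\right) 30 = 96 \left(-6\right) 30 = \left(-576\right) 30 = -17280$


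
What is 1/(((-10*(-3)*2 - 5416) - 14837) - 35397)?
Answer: -1/55590 ≈ -1.7989e-5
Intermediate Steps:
1/(((-10*(-3)*2 - 5416) - 14837) - 35397) = 1/(((30*2 - 5416) - 14837) - 35397) = 1/(((60 - 5416) - 14837) - 35397) = 1/((-5356 - 14837) - 35397) = 1/(-20193 - 35397) = 1/(-55590) = -1/55590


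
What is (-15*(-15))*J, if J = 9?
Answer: 2025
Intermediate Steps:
(-15*(-15))*J = -15*(-15)*9 = 225*9 = 2025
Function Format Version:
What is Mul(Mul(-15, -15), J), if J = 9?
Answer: 2025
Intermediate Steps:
Mul(Mul(-15, -15), J) = Mul(Mul(-15, -15), 9) = Mul(225, 9) = 2025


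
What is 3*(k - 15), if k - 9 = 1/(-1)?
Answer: -21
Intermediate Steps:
k = 8 (k = 9 + 1/(-1) = 9 - 1 = 8)
3*(k - 15) = 3*(8 - 15) = 3*(-7) = -21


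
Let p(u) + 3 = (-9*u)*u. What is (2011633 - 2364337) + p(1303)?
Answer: -15632988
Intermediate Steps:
p(u) = -3 - 9*u² (p(u) = -3 + (-9*u)*u = -3 - 9*u²)
(2011633 - 2364337) + p(1303) = (2011633 - 2364337) + (-3 - 9*1303²) = -352704 + (-3 - 9*1697809) = -352704 + (-3 - 15280281) = -352704 - 15280284 = -15632988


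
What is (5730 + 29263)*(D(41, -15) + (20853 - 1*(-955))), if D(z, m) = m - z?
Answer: 761167736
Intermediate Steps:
(5730 + 29263)*(D(41, -15) + (20853 - 1*(-955))) = (5730 + 29263)*((-15 - 1*41) + (20853 - 1*(-955))) = 34993*((-15 - 41) + (20853 + 955)) = 34993*(-56 + 21808) = 34993*21752 = 761167736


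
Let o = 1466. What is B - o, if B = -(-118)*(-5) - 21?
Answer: -2077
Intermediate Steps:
B = -611 (B = -59*10 - 21 = -590 - 21 = -611)
B - o = -611 - 1*1466 = -611 - 1466 = -2077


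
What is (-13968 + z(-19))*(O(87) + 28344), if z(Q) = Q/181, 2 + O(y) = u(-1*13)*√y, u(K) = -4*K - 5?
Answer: -71655009634/181 - 118826669*√87/181 ≈ -4.0201e+8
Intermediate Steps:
u(K) = -5 - 4*K
O(y) = -2 + 47*√y (O(y) = -2 + (-5 - (-4)*13)*√y = -2 + (-5 - 4*(-13))*√y = -2 + (-5 + 52)*√y = -2 + 47*√y)
z(Q) = Q/181 (z(Q) = Q*(1/181) = Q/181)
(-13968 + z(-19))*(O(87) + 28344) = (-13968 + (1/181)*(-19))*((-2 + 47*√87) + 28344) = (-13968 - 19/181)*(28342 + 47*√87) = -2528227*(28342 + 47*√87)/181 = -71655009634/181 - 118826669*√87/181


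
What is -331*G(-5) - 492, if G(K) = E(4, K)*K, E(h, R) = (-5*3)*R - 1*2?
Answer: 120323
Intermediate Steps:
E(h, R) = -2 - 15*R (E(h, R) = -15*R - 2 = -2 - 15*R)
G(K) = K*(-2 - 15*K) (G(K) = (-2 - 15*K)*K = K*(-2 - 15*K))
-331*G(-5) - 492 = -(-331)*(-5)*(2 + 15*(-5)) - 492 = -(-331)*(-5)*(2 - 75) - 492 = -(-331)*(-5)*(-73) - 492 = -331*(-365) - 492 = 120815 - 492 = 120323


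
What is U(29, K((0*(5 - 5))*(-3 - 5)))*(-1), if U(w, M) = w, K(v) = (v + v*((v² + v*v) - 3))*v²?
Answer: -29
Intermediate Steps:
K(v) = v²*(v + v*(-3 + 2*v²)) (K(v) = (v + v*((v² + v²) - 3))*v² = (v + v*(2*v² - 3))*v² = (v + v*(-3 + 2*v²))*v² = v²*(v + v*(-3 + 2*v²)))
U(29, K((0*(5 - 5))*(-3 - 5)))*(-1) = 29*(-1) = -29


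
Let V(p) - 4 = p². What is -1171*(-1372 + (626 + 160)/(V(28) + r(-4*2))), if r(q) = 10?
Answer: 213525995/133 ≈ 1.6055e+6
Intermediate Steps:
V(p) = 4 + p²
-1171*(-1372 + (626 + 160)/(V(28) + r(-4*2))) = -1171*(-1372 + (626 + 160)/((4 + 28²) + 10)) = -1171*(-1372 + 786/((4 + 784) + 10)) = -1171*(-1372 + 786/(788 + 10)) = -1171*(-1372 + 786/798) = -1171*(-1372 + 786*(1/798)) = -1171*(-1372 + 131/133) = -1171*(-182345/133) = 213525995/133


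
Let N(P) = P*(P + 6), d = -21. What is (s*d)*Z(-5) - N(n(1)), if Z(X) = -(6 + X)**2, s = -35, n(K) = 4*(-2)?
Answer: -751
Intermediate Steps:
n(K) = -8
N(P) = P*(6 + P)
(s*d)*Z(-5) - N(n(1)) = (-35*(-21))*(-(6 - 5)**2) - (-8)*(6 - 8) = 735*(-1*1**2) - (-8)*(-2) = 735*(-1*1) - 1*16 = 735*(-1) - 16 = -735 - 16 = -751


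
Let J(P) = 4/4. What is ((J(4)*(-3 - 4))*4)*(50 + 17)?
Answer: -1876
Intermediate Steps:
J(P) = 1 (J(P) = 4*(¼) = 1)
((J(4)*(-3 - 4))*4)*(50 + 17) = ((1*(-3 - 4))*4)*(50 + 17) = ((1*(-7))*4)*67 = -7*4*67 = -28*67 = -1876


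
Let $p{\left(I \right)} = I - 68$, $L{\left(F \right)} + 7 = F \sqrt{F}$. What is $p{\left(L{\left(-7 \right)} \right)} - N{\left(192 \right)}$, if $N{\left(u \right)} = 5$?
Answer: $-80 - 7 i \sqrt{7} \approx -80.0 - 18.52 i$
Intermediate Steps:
$L{\left(F \right)} = -7 + F^{\frac{3}{2}}$ ($L{\left(F \right)} = -7 + F \sqrt{F} = -7 + F^{\frac{3}{2}}$)
$p{\left(I \right)} = -68 + I$ ($p{\left(I \right)} = I - 68 = -68 + I$)
$p{\left(L{\left(-7 \right)} \right)} - N{\left(192 \right)} = \left(-68 - \left(7 - \left(-7\right)^{\frac{3}{2}}\right)\right) - 5 = \left(-68 - \left(7 + 7 i \sqrt{7}\right)\right) - 5 = \left(-75 - 7 i \sqrt{7}\right) - 5 = -80 - 7 i \sqrt{7}$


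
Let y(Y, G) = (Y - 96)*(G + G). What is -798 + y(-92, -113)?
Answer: 41690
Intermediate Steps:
y(Y, G) = 2*G*(-96 + Y) (y(Y, G) = (-96 + Y)*(2*G) = 2*G*(-96 + Y))
-798 + y(-92, -113) = -798 + 2*(-113)*(-96 - 92) = -798 + 2*(-113)*(-188) = -798 + 42488 = 41690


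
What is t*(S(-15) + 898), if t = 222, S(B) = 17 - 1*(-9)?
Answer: 205128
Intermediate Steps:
S(B) = 26 (S(B) = 17 + 9 = 26)
t*(S(-15) + 898) = 222*(26 + 898) = 222*924 = 205128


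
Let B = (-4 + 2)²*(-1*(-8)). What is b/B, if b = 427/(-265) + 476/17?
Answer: 6993/8480 ≈ 0.82465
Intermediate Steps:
b = 6993/265 (b = 427*(-1/265) + 476*(1/17) = -427/265 + 28 = 6993/265 ≈ 26.389)
B = 32 (B = (-2)²*8 = 4*8 = 32)
b/B = (6993/265)/32 = (6993/265)*(1/32) = 6993/8480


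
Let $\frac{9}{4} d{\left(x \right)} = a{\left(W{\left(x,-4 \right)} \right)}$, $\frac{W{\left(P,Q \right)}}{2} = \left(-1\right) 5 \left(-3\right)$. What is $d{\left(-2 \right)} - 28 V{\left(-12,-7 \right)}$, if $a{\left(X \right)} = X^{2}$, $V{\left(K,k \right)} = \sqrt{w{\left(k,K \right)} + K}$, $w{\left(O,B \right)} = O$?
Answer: $400 - 28 i \sqrt{19} \approx 400.0 - 122.05 i$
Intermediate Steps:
$W{\left(P,Q \right)} = 30$ ($W{\left(P,Q \right)} = 2 \left(-1\right) 5 \left(-3\right) = 2 \left(\left(-5\right) \left(-3\right)\right) = 2 \cdot 15 = 30$)
$V{\left(K,k \right)} = \sqrt{K + k}$ ($V{\left(K,k \right)} = \sqrt{k + K} = \sqrt{K + k}$)
$d{\left(x \right)} = 400$ ($d{\left(x \right)} = \frac{4 \cdot 30^{2}}{9} = \frac{4}{9} \cdot 900 = 400$)
$d{\left(-2 \right)} - 28 V{\left(-12,-7 \right)} = 400 - 28 \sqrt{-12 - 7} = 400 - 28 \sqrt{-19} = 400 - 28 i \sqrt{19}$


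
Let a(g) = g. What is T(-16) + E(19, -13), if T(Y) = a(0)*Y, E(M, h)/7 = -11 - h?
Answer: 14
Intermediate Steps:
E(M, h) = -77 - 7*h (E(M, h) = 7*(-11 - h) = -77 - 7*h)
T(Y) = 0 (T(Y) = 0*Y = 0)
T(-16) + E(19, -13) = 0 + (-77 - 7*(-13)) = 0 + (-77 + 91) = 0 + 14 = 14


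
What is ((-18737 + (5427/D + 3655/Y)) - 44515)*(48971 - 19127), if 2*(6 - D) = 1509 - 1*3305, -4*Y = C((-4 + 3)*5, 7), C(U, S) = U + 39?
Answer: -429478296561/226 ≈ -1.9003e+9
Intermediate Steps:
C(U, S) = 39 + U
Y = -17/2 (Y = -(39 + (-4 + 3)*5)/4 = -(39 - 1*5)/4 = -(39 - 5)/4 = -1/4*34 = -17/2 ≈ -8.5000)
D = 904 (D = 6 - (1509 - 1*3305)/2 = 6 - (1509 - 3305)/2 = 6 - 1/2*(-1796) = 6 + 898 = 904)
((-18737 + (5427/D + 3655/Y)) - 44515)*(48971 - 19127) = ((-18737 + (5427/904 + 3655/(-17/2))) - 44515)*(48971 - 19127) = ((-18737 + (5427*(1/904) + 3655*(-2/17))) - 44515)*29844 = ((-18737 + (5427/904 - 430)) - 44515)*29844 = ((-18737 - 383293/904) - 44515)*29844 = (-17321541/904 - 44515)*29844 = -57563101/904*29844 = -429478296561/226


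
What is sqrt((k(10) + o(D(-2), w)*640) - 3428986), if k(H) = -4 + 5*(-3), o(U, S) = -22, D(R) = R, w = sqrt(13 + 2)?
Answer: 3*I*sqrt(382565) ≈ 1855.6*I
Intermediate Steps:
w = sqrt(15) ≈ 3.8730
k(H) = -19 (k(H) = -4 - 15 = -19)
sqrt((k(10) + o(D(-2), w)*640) - 3428986) = sqrt((-19 - 22*640) - 3428986) = sqrt((-19 - 14080) - 3428986) = sqrt(-14099 - 3428986) = sqrt(-3443085) = 3*I*sqrt(382565)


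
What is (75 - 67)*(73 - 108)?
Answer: -280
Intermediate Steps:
(75 - 67)*(73 - 108) = 8*(-35) = -280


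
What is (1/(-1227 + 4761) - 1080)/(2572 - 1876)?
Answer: -131611/84816 ≈ -1.5517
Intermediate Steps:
(1/(-1227 + 4761) - 1080)/(2572 - 1876) = (1/3534 - 1080)/696 = (1/3534 - 1080)*(1/696) = -3816719/3534*1/696 = -131611/84816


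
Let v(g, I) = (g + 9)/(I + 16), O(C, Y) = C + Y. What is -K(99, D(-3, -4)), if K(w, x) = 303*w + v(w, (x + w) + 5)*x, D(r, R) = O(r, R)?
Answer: -3388905/113 ≈ -29990.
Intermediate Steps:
D(r, R) = R + r (D(r, R) = r + R = R + r)
v(g, I) = (9 + g)/(16 + I)
K(w, x) = 303*w + x*(9 + w)/(21 + w + x) (K(w, x) = 303*w + ((9 + w)/(16 + ((x + w) + 5)))*x = 303*w + ((9 + w)/(16 + ((w + x) + 5)))*x = 303*w + ((9 + w)/(16 + (5 + w + x)))*x = 303*w + ((9 + w)/(21 + w + x))*x = 303*w + x*(9 + w)/(21 + w + x))
-K(99, D(-3, -4)) = -((-4 - 3)*(9 + 99) + 303*99*(21 + 99 + (-4 - 3)))/(21 + 99 + (-4 - 3)) = -(-7*108 + 303*99*(21 + 99 - 7))/(21 + 99 - 7) = -(-756 + 303*99*113)/113 = -(-756 + 3389661)/113 = -3388905/113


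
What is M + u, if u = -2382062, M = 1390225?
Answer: -991837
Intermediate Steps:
M + u = 1390225 - 2382062 = -991837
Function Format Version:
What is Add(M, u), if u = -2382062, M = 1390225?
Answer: -991837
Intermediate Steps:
Add(M, u) = Add(1390225, -2382062) = -991837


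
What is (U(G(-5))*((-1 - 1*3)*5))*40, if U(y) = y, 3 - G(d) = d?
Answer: -6400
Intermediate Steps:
G(d) = 3 - d
(U(G(-5))*((-1 - 1*3)*5))*40 = ((3 - 1*(-5))*((-1 - 1*3)*5))*40 = ((3 + 5)*((-1 - 3)*5))*40 = (8*(-4*5))*40 = (8*(-20))*40 = -160*40 = -6400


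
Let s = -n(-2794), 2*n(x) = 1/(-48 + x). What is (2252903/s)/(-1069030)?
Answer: -6402750326/534515 ≈ -11979.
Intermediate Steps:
n(x) = 1/(2*(-48 + x))
s = 1/5684 (s = -1/(2*(-48 - 2794)) = -1/(2*(-2842)) = -(-1)/(2*2842) = -1*(-1/5684) = 1/5684 ≈ 0.00017593)
(2252903/s)/(-1069030) = (2252903/(1/5684))/(-1069030) = (2252903*5684)*(-1/1069030) = 12805500652*(-1/1069030) = -6402750326/534515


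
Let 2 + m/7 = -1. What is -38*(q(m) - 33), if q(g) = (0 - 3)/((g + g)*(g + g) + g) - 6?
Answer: 861080/581 ≈ 1482.1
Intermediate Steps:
m = -21 (m = -14 + 7*(-1) = -14 - 7 = -21)
q(g) = -6 - 3/(g + 4*g**2) (q(g) = -3/((2*g)*(2*g) + g) - 6 = -3/(4*g**2 + g) - 6 = -3/(g + 4*g**2) - 6 = -6 - 3/(g + 4*g**2))
-38*(q(m) - 33) = -38*(3*(-1 - 8*(-21)**2 - 2*(-21))/(-21*(1 + 4*(-21))) - 33) = -38*(3*(-1/21)*(-1 - 8*441 + 42)/(1 - 84) - 33) = -38*(3*(-1/21)*(-1 - 3528 + 42)/(-83) - 33) = -38*(3*(-1/21)*(-1/83)*(-3487) - 33) = -38*(-3487/581 - 33) = -38*(-22660/581) = 861080/581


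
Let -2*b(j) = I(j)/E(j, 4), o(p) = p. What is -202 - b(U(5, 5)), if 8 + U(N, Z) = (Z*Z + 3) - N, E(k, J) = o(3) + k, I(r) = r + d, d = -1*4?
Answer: -7261/36 ≈ -201.69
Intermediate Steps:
d = -4
I(r) = -4 + r (I(r) = r - 4 = -4 + r)
E(k, J) = 3 + k
U(N, Z) = -5 + Z² - N (U(N, Z) = -8 + ((Z*Z + 3) - N) = -8 + ((Z² + 3) - N) = -8 + ((3 + Z²) - N) = -8 + (3 + Z² - N) = -5 + Z² - N)
b(j) = -(-4 + j)/(2*(3 + j))
-202 - b(U(5, 5)) = -202 - (4 - (-5 + 5² - 1*5))/(2*(3 + (-5 + 5² - 1*5))) = -202 - (4 - (-5 + 25 - 5))/(2*(3 + (-5 + 25 - 5))) = -202 - (4 - 1*15)/(2*(3 + 15)) = -202 - (4 - 15)/(2*18) = -202 - (-11)/(2*18) = -202 - 1*(-11/36) = -202 + 11/36 = -7261/36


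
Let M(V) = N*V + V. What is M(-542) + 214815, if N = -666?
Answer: 575245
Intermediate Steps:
M(V) = -665*V (M(V) = -666*V + V = -665*V)
M(-542) + 214815 = -665*(-542) + 214815 = 360430 + 214815 = 575245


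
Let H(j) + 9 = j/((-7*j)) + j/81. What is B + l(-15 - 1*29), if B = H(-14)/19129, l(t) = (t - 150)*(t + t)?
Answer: 185165348014/10846143 ≈ 17072.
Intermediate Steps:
H(j) = -64/7 + j/81 (H(j) = -9 + (j/((-7*j)) + j/81) = -9 + (j*(-1/(7*j)) + j*(1/81)) = -9 + (-⅐ + j/81) = -64/7 + j/81)
l(t) = 2*t*(-150 + t) (l(t) = (-150 + t)*(2*t) = 2*t*(-150 + t))
B = -5282/10846143 (B = (-64/7 + (1/81)*(-14))/19129 = (-64/7 - 14/81)*(1/19129) = -5282/567*1/19129 = -5282/10846143 ≈ -0.00048699)
B + l(-15 - 1*29) = -5282/10846143 + 2*(-15 - 1*29)*(-150 + (-15 - 1*29)) = -5282/10846143 + 2*(-15 - 29)*(-150 + (-15 - 29)) = -5282/10846143 + 2*(-44)*(-150 - 44) = -5282/10846143 + 2*(-44)*(-194) = -5282/10846143 + 17072 = 185165348014/10846143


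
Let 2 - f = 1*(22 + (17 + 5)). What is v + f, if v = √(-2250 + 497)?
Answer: -42 + I*√1753 ≈ -42.0 + 41.869*I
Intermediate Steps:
f = -42 (f = 2 - (22 + (17 + 5)) = 2 - (22 + 22) = 2 - 44 = -42)
v = I*√1753 (v = √(-1753) = I*√1753 ≈ 41.869*I)
v + f = I*√1753 - 42 = -42 + I*√1753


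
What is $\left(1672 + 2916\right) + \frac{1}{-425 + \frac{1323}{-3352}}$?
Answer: $\frac{6542131372}{1425923} \approx 4588.0$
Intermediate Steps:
$\left(1672 + 2916\right) + \frac{1}{-425 + \frac{1323}{-3352}} = 4588 + \frac{1}{-425 + 1323 \left(- \frac{1}{3352}\right)} = 4588 + \frac{1}{-425 - \frac{1323}{3352}} = 4588 + \frac{1}{- \frac{1425923}{3352}} = 4588 - \frac{3352}{1425923} = \frac{6542131372}{1425923}$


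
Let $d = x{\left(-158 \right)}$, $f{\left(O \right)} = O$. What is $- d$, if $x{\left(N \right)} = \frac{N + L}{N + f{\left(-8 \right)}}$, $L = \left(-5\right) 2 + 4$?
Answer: $- \frac{82}{83} \approx -0.98795$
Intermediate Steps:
$L = -6$ ($L = -10 + 4 = -6$)
$x{\left(N \right)} = \frac{-6 + N}{-8 + N}$ ($x{\left(N \right)} = \frac{N - 6}{N - 8} = \frac{-6 + N}{-8 + N}$)
$d = \frac{82}{83}$ ($d = \frac{-6 - 158}{-8 - 158} = \frac{1}{-166} \left(-164\right) = \left(- \frac{1}{166}\right) \left(-164\right) = \frac{82}{83} \approx 0.98795$)
$- d = \left(-1\right) \frac{82}{83} = - \frac{82}{83}$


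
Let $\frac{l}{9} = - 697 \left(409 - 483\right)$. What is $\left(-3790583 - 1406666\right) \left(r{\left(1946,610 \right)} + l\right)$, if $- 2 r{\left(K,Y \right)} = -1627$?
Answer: $- \frac{4833602684719}{2} \approx -2.4168 \cdot 10^{12}$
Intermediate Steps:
$r{\left(K,Y \right)} = \frac{1627}{2}$ ($r{\left(K,Y \right)} = \left(- \frac{1}{2}\right) \left(-1627\right) = \frac{1627}{2}$)
$l = 464202$ ($l = 9 \left(- 697 \left(409 - 483\right)\right) = 9 \left(\left(-697\right) \left(-74\right)\right) = 9 \cdot 51578 = 464202$)
$\left(-3790583 - 1406666\right) \left(r{\left(1946,610 \right)} + l\right) = \left(-3790583 - 1406666\right) \left(\frac{1627}{2} + 464202\right) = \left(-5197249\right) \frac{930031}{2} = - \frac{4833602684719}{2}$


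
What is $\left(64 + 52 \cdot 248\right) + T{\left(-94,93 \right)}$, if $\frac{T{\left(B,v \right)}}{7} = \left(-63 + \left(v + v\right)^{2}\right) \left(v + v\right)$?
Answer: $44974926$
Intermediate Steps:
$T{\left(B,v \right)} = 14 v \left(-63 + 4 v^{2}\right)$ ($T{\left(B,v \right)} = 7 \left(-63 + \left(v + v\right)^{2}\right) \left(v + v\right) = 7 \left(-63 + \left(2 v\right)^{2}\right) 2 v = 7 \left(-63 + 4 v^{2}\right) 2 v = 7 \cdot 2 v \left(-63 + 4 v^{2}\right) = 14 v \left(-63 + 4 v^{2}\right)$)
$\left(64 + 52 \cdot 248\right) + T{\left(-94,93 \right)} = \left(64 + 52 \cdot 248\right) + \left(\left(-882\right) 93 + 56 \cdot 93^{3}\right) = \left(64 + 12896\right) + \left(-82026 + 56 \cdot 804357\right) = 12960 + \left(-82026 + 45043992\right) = 12960 + 44961966 = 44974926$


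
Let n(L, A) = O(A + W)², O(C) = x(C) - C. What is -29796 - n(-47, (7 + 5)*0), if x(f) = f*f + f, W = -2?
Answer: -29812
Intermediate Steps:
x(f) = f + f² (x(f) = f² + f = f + f²)
O(C) = -C + C*(1 + C) (O(C) = C*(1 + C) - C = -C + C*(1 + C))
n(L, A) = (-2 + A)⁴ (n(L, A) = ((A - 2)²)² = ((-2 + A)²)² = (-2 + A)⁴)
-29796 - n(-47, (7 + 5)*0) = -29796 - (4 + ((7 + 5)*0)² - 4*(7 + 5)*0)² = -29796 - (4 + (12*0)² - 48*0)² = -29796 - (4 + 0² - 4*0)² = -29796 - (4 + 0 + 0)² = -29796 - 1*4² = -29796 - 1*16 = -29796 - 16 = -29812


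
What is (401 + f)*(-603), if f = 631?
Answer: -622296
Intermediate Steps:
(401 + f)*(-603) = (401 + 631)*(-603) = 1032*(-603) = -622296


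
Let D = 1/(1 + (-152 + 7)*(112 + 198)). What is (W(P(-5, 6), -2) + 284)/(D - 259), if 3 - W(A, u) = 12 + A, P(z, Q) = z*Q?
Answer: -13709445/11641792 ≈ -1.1776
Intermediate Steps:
P(z, Q) = Q*z
W(A, u) = -9 - A (W(A, u) = 3 - (12 + A) = 3 + (-12 - A) = -9 - A)
D = -1/44949 (D = 1/(1 - 145*310) = 1/(1 - 44950) = 1/(-44949) = -1/44949 ≈ -2.2247e-5)
(W(P(-5, 6), -2) + 284)/(D - 259) = ((-9 - 6*(-5)) + 284)/(-1/44949 - 259) = ((-9 - 1*(-30)) + 284)/(-11641792/44949) = ((-9 + 30) + 284)*(-44949/11641792) = (21 + 284)*(-44949/11641792) = 305*(-44949/11641792) = -13709445/11641792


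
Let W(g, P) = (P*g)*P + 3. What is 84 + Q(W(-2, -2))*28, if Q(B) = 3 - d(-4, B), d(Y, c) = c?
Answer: 308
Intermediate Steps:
W(g, P) = 3 + g*P**2 (W(g, P) = g*P**2 + 3 = 3 + g*P**2)
Q(B) = 3 - B
84 + Q(W(-2, -2))*28 = 84 + (3 - (3 - 2*(-2)**2))*28 = 84 + (3 - (3 - 2*4))*28 = 84 + (3 - (3 - 8))*28 = 84 + (3 - 1*(-5))*28 = 84 + (3 + 5)*28 = 84 + 8*28 = 84 + 224 = 308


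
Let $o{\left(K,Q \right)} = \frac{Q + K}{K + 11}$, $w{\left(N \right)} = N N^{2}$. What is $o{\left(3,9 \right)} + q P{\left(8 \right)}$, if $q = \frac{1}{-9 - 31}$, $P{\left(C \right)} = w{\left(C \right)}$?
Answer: $- \frac{418}{35} \approx -11.943$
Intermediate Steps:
$w{\left(N \right)} = N^{3}$
$o{\left(K,Q \right)} = \frac{K + Q}{11 + K}$
$P{\left(C \right)} = C^{3}$
$q = - \frac{1}{40}$ ($q = \frac{1}{-40} = - \frac{1}{40} \approx -0.025$)
$o{\left(3,9 \right)} + q P{\left(8 \right)} = \frac{3 + 9}{11 + 3} - \frac{8^{3}}{40} = \frac{1}{14} \cdot 12 - \frac{64}{5} = \frac{6}{7} - \frac{64}{5} = - \frac{418}{35}$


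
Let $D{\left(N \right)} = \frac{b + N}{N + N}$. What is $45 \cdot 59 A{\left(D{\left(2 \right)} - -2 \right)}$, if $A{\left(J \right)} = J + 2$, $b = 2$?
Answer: $13275$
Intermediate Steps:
$D{\left(N \right)} = \frac{2 + N}{2 N}$ ($D{\left(N \right)} = \frac{2 + N}{N + N} = \frac{2 + N}{2 N}$)
$A{\left(J \right)} = 2 + J$
$45 \cdot 59 A{\left(D{\left(2 \right)} - -2 \right)} = 45 \cdot 59 \left(2 + \left(\frac{2 + 2}{2 \cdot 2} - -2\right)\right) = 2655 \left(2 + \left(\frac{1}{2} \cdot \frac{1}{2} \cdot 4 + 2\right)\right) = 2655 \left(2 + \left(1 + 2\right)\right) = 2655 \left(2 + 3\right) = 2655 \cdot 5 = 13275$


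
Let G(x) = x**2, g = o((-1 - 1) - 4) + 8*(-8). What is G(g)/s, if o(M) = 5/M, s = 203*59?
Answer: 151321/431172 ≈ 0.35095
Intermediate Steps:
s = 11977
g = -389/6 (g = 5/((-1 - 1) - 4) + 8*(-8) = 5/(-2 - 4) - 64 = 5/(-6) - 64 = 5*(-1/6) - 64 = -5/6 - 64 = -389/6 ≈ -64.833)
G(g)/s = (-389/6)**2/11977 = (151321/36)*(1/11977) = 151321/431172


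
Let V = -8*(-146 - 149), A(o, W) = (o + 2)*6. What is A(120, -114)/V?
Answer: 183/590 ≈ 0.31017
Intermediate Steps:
A(o, W) = 12 + 6*o (A(o, W) = (2 + o)*6 = 12 + 6*o)
V = 2360 (V = -8*(-295) = 2360)
A(120, -114)/V = (12 + 6*120)/2360 = (12 + 720)*(1/2360) = 732*(1/2360) = 183/590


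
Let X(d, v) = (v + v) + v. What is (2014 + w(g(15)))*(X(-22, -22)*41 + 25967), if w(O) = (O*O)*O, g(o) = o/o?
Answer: 46870915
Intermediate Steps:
X(d, v) = 3*v (X(d, v) = 2*v + v = 3*v)
g(o) = 1
w(O) = O**3 (w(O) = O**2*O = O**3)
(2014 + w(g(15)))*(X(-22, -22)*41 + 25967) = (2014 + 1**3)*((3*(-22))*41 + 25967) = (2014 + 1)*(-66*41 + 25967) = 2015*(-2706 + 25967) = 2015*23261 = 46870915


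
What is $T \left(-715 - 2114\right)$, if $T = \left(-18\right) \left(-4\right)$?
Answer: $-203688$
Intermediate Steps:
$T = 72$
$T \left(-715 - 2114\right) = 72 \left(-715 - 2114\right) = 72 \left(-2829\right) = -203688$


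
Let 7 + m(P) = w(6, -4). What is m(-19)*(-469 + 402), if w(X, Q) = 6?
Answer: 67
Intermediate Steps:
m(P) = -1 (m(P) = -7 + 6 = -1)
m(-19)*(-469 + 402) = -(-469 + 402) = -1*(-67) = 67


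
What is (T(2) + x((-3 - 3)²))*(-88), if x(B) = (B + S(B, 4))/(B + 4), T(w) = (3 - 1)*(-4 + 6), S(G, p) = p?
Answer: -440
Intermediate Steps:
T(w) = 4 (T(w) = 2*2 = 4)
x(B) = 1 (x(B) = (B + 4)/(B + 4) = (4 + B)/(4 + B) = 1)
(T(2) + x((-3 - 3)²))*(-88) = (4 + 1)*(-88) = 5*(-88) = -440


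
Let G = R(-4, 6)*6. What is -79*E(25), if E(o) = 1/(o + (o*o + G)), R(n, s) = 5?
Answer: -79/680 ≈ -0.11618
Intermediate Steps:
G = 30 (G = 5*6 = 30)
E(o) = 1/(30 + o + o**2) (E(o) = 1/(o + (o*o + 30)) = 1/(o + (o**2 + 30)) = 1/(o + (30 + o**2)) = 1/(30 + o + o**2))
-79*E(25) = -79/(30 + 25 + 25**2) = -79/(30 + 25 + 625) = -79/680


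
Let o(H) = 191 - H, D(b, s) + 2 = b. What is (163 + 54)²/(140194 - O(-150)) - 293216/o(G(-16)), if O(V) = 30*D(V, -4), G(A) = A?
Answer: -42434441441/29964078 ≈ -1416.2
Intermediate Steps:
D(b, s) = -2 + b
O(V) = -60 + 30*V (O(V) = 30*(-2 + V) = -60 + 30*V)
(163 + 54)²/(140194 - O(-150)) - 293216/o(G(-16)) = (163 + 54)²/(140194 - (-60 + 30*(-150))) - 293216/(191 - 1*(-16)) = 217²/(140194 - (-60 - 4500)) - 293216/(191 + 16) = 47089/(140194 - 1*(-4560)) - 293216/207 = 47089/(140194 + 4560) - 293216*1/207 = 47089/144754 - 293216/207 = -42434441441/29964078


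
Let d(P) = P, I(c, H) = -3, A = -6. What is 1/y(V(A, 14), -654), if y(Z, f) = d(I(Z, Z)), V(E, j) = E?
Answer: -⅓ ≈ -0.33333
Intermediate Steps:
y(Z, f) = -3
1/y(V(A, 14), -654) = 1/(-3) = -⅓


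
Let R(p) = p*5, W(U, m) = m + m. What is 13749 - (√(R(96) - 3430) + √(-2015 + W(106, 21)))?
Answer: 13749 - I*√1973 - 5*I*√118 ≈ 13749.0 - 98.732*I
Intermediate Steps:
W(U, m) = 2*m
R(p) = 5*p
13749 - (√(R(96) - 3430) + √(-2015 + W(106, 21))) = 13749 - (√(5*96 - 3430) + √(-2015 + 2*21)) = 13749 - (√(480 - 3430) + √(-2015 + 42)) = 13749 - (√(-2950) + √(-1973)) = 13749 - (5*I*√118 + I*√1973) = 13749 - (I*√1973 + 5*I*√118) = 13749 + (-I*√1973 - 5*I*√118) = 13749 - I*√1973 - 5*I*√118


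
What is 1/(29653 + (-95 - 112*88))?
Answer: 1/19702 ≈ 5.0756e-5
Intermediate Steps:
1/(29653 + (-95 - 112*88)) = 1/(29653 + (-95 - 9856)) = 1/(29653 - 9951) = 1/19702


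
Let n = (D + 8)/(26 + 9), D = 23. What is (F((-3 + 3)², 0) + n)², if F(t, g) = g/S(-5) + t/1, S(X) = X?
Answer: 961/1225 ≈ 0.78449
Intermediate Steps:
F(t, g) = t - g/5 (F(t, g) = g/(-5) + t/1 = g*(-⅕) + t*1 = -g/5 + t = t - g/5)
n = 31/35 (n = (23 + 8)/(26 + 9) = 31/35 ≈ 0.88571)
(F((-3 + 3)², 0) + n)² = (((-3 + 3)² - ⅕*0) + 31/35)² = ((0² + 0) + 31/35)² = ((0 + 0) + 31/35)² = (0 + 31/35)² = (31/35)² = 961/1225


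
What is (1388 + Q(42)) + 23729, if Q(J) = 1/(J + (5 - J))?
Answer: 125586/5 ≈ 25117.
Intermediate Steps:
Q(J) = 1/5
(1388 + Q(42)) + 23729 = (1388 + 1/5) + 23729 = 6941/5 + 23729 = 125586/5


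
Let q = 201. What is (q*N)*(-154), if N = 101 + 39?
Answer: -4333560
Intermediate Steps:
N = 140
(q*N)*(-154) = (201*140)*(-154) = 28140*(-154) = -4333560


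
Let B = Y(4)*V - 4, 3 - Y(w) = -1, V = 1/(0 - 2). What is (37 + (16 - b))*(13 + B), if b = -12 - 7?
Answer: 504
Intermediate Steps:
V = -½ (V = 1/(-2) = -½ ≈ -0.50000)
b = -19
Y(w) = 4 (Y(w) = 3 - 1*(-1) = 3 + 1 = 4)
B = -6 (B = 4*(-½) - 4 = -2 - 4 = -6)
(37 + (16 - b))*(13 + B) = (37 + (16 - 1*(-19)))*(13 - 6) = (37 + (16 + 19))*7 = (37 + 35)*7 = 72*7 = 504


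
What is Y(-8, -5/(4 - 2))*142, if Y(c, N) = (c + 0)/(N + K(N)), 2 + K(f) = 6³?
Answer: -2272/423 ≈ -5.3712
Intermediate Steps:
K(f) = 214 (K(f) = -2 + 6³ = -2 + 216 = 214)
Y(c, N) = c/(214 + N) (Y(c, N) = (c + 0)/(N + 214) = c/(214 + N))
Y(-8, -5/(4 - 2))*142 = -8/(214 - 5/(4 - 2))*142 = -8/(214 - 5/2)*142 = -8/423/2*142 = -8*2/423*142 = -16/423*142 = -2272/423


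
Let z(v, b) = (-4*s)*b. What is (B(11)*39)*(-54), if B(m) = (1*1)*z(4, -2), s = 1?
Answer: -16848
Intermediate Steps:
z(v, b) = -4*b (z(v, b) = (-4*1)*b = -4*b)
B(m) = 8 (B(m) = (1*1)*(-4*(-2)) = 1*8 = 8)
(B(11)*39)*(-54) = (8*39)*(-54) = 312*(-54) = -16848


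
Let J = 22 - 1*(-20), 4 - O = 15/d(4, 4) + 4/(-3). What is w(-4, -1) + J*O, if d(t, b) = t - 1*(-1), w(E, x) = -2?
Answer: 96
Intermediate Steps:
d(t, b) = 1 + t (d(t, b) = t + 1 = 1 + t)
O = 7/3 (O = 4 - (15/(1 + 4) + 4/(-3)) = 4 - (15/5 + 4*(-⅓)) = 4 - (15*(⅕) - 4/3) = 4 - (3 - 4/3) = 4 - 1*5/3 = 4 - 5/3 = 7/3 ≈ 2.3333)
J = 42 (J = 22 + 20 = 42)
w(-4, -1) + J*O = -2 + 42*(7/3) = -2 + 98 = 96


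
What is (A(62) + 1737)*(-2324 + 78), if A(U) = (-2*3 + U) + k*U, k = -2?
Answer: -3748574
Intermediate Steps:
A(U) = -6 - U (A(U) = (-2*3 + U) - 2*U = (-6 + U) - 2*U = -6 - U)
(A(62) + 1737)*(-2324 + 78) = ((-6 - 1*62) + 1737)*(-2324 + 78) = ((-6 - 62) + 1737)*(-2246) = (-68 + 1737)*(-2246) = 1669*(-2246) = -3748574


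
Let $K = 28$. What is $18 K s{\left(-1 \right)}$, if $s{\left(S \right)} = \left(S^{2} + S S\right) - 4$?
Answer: $-1008$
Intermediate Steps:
$s{\left(S \right)} = -4 + 2 S^{2}$ ($s{\left(S \right)} = \left(S^{2} + S^{2}\right) - 4 = 2 S^{2} - 4 = -4 + 2 S^{2}$)
$18 K s{\left(-1 \right)} = 18 \cdot 28 \left(-4 + 2 \left(-1\right)^{2}\right) = 504 \left(-4 + 2 \cdot 1\right) = 504 \left(-4 + 2\right) = 504 \left(-2\right) = -1008$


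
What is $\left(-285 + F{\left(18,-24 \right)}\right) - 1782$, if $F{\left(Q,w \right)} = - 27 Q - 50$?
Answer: $-2603$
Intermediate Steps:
$F{\left(Q,w \right)} = -50 - 27 Q$
$\left(-285 + F{\left(18,-24 \right)}\right) - 1782 = \left(-285 - 536\right) - 1782 = -821 - 1782 = -2603$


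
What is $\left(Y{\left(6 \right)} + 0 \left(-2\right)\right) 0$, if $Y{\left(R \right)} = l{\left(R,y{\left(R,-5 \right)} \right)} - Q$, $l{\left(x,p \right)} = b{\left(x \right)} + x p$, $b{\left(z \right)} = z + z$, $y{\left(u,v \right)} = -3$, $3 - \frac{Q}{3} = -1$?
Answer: $0$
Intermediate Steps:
$Q = 12$ ($Q = 9 - -3 = 9 + 3 = 12$)
$b{\left(z \right)} = 2 z$
$l{\left(x,p \right)} = 2 x + p x$ ($l{\left(x,p \right)} = 2 x + x p = 2 x + p x$)
$Y{\left(R \right)} = -12 - R$ ($Y{\left(R \right)} = R \left(2 - 3\right) - 12 = R \left(-1\right) - 12 = - R - 12 = -12 - R$)
$\left(Y{\left(6 \right)} + 0 \left(-2\right)\right) 0 = \left(\left(-12 - 6\right) + 0 \left(-2\right)\right) 0 = \left(\left(-12 - 6\right) + 0\right) 0 = \left(-18 + 0\right) 0 = \left(-18\right) 0 = 0$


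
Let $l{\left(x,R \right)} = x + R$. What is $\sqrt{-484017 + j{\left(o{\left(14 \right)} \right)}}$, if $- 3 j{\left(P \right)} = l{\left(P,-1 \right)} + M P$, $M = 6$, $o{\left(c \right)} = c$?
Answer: $\frac{2 i \sqrt{1089111}}{3} \approx 695.74 i$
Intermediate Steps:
$l{\left(x,R \right)} = R + x$
$j{\left(P \right)} = \frac{1}{3} - \frac{7 P}{3}$ ($j{\left(P \right)} = - \frac{\left(-1 + P\right) + 6 P}{3} = - \frac{-1 + 7 P}{3} = \frac{1}{3} - \frac{7 P}{3}$)
$\sqrt{-484017 + j{\left(o{\left(14 \right)} \right)}} = \sqrt{-484017 + \left(\frac{1}{3} - \frac{98}{3}\right)} = \sqrt{-484017 - \frac{97}{3}} = \sqrt{- \frac{1452148}{3}} = \frac{2 i \sqrt{1089111}}{3}$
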